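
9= 9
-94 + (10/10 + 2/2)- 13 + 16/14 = -727/7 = -103.86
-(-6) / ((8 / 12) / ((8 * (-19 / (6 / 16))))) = -3648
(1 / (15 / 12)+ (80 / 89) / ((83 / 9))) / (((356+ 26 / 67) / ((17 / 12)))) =9438893 / 2645801790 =0.00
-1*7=-7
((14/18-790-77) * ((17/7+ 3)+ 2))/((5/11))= -4459312/315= -14156.55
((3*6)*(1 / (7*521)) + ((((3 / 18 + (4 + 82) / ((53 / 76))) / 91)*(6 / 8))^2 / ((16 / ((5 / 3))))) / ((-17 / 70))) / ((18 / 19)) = -377380500143291 / 813742219809792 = -0.46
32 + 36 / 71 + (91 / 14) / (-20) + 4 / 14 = 645459 / 19880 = 32.47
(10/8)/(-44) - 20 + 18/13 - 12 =-70113/2288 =-30.64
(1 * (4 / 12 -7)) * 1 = -20 / 3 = -6.67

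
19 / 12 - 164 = -1949 / 12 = -162.42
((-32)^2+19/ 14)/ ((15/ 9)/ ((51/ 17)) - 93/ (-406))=3746655/ 2867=1306.82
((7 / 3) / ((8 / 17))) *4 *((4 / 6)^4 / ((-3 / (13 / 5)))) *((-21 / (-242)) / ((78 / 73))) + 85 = 37367207 / 441045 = 84.72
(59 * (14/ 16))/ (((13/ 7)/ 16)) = 5782/ 13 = 444.77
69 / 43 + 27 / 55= 4956 / 2365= 2.10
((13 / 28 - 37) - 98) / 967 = -3767 / 27076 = -0.14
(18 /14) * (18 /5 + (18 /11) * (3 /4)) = 4779 /770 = 6.21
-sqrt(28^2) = -28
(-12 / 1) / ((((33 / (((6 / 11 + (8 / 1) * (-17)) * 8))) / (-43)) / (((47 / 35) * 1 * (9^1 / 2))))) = -86725152 / 847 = -102390.97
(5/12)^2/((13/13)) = 25/144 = 0.17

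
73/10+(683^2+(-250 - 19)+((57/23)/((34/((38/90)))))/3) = 8203269524/17595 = 466227.31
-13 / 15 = -0.87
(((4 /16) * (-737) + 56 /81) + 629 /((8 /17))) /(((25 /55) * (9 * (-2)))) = -8219057 /58320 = -140.93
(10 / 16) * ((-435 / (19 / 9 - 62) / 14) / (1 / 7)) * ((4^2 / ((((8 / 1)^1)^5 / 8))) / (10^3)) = 783 / 88309760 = 0.00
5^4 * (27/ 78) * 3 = 16875/ 26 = 649.04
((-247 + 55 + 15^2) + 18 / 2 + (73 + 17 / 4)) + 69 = 753 / 4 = 188.25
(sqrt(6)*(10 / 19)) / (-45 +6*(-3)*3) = -10*sqrt(6) / 1881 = -0.01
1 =1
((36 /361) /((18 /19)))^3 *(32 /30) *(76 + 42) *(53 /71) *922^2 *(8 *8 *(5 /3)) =43552156352512 /4382901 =9936833.24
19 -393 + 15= -359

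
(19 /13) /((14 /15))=285 /182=1.57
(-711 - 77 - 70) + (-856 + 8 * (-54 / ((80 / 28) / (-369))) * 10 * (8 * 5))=22315406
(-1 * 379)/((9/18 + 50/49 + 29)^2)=-3639916/8946081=-0.41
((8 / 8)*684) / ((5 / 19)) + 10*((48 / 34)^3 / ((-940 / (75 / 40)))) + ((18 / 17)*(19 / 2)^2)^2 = 54174642219 / 4618220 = 11730.63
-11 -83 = -94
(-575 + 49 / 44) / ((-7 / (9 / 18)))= 25251 / 616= 40.99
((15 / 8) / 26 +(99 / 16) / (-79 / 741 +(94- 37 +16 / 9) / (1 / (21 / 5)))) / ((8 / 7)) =129374175 / 1521305344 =0.09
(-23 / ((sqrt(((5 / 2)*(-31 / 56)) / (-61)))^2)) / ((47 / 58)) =-9113888 / 7285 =-1251.05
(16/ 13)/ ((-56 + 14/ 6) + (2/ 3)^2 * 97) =-144/ 1235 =-0.12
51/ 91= 0.56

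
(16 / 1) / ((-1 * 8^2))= -1 / 4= -0.25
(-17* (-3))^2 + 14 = 2615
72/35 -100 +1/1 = -3393/35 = -96.94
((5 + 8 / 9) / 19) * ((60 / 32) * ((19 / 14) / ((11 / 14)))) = 265 / 264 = 1.00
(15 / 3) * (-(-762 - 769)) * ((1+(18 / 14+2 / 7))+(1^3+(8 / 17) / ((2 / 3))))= 3896395 / 119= 32742.82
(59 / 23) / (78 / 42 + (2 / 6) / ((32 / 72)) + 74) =1652 / 49335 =0.03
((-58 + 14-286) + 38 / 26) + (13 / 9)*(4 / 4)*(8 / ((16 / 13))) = -74681 / 234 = -319.15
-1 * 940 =-940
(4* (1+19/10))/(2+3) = 58/25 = 2.32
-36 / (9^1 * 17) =-4 / 17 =-0.24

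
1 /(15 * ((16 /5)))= 1 /48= 0.02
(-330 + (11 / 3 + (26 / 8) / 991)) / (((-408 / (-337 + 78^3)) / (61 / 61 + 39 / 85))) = 671166124433 / 1212984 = 553318.20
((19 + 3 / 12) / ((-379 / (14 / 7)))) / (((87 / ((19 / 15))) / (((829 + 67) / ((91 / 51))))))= -1591744 / 2143245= -0.74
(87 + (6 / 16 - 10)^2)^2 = 132181009 / 4096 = 32270.75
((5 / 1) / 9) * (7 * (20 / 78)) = 350 / 351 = 1.00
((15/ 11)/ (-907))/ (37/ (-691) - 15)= 10365/ 103780754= 0.00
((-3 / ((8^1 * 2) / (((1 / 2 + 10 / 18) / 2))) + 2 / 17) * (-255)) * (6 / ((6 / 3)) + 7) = -1525 / 32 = -47.66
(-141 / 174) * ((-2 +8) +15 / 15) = -329 / 58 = -5.67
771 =771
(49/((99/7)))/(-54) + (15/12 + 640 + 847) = 15911683/10692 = 1488.19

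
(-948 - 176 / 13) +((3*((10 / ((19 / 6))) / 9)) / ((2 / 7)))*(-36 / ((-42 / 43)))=-203960 / 247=-825.75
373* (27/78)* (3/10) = 10071/260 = 38.73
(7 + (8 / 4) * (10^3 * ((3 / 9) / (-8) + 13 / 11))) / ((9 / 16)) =1207696 / 297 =4066.32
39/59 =0.66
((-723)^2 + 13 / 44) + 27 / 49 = 1127005549 / 2156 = 522729.85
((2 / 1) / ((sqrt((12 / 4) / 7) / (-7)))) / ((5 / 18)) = -84 * sqrt(21) / 5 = -76.99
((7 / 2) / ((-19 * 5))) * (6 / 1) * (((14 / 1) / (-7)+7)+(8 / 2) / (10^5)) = -138159 / 125000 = -1.11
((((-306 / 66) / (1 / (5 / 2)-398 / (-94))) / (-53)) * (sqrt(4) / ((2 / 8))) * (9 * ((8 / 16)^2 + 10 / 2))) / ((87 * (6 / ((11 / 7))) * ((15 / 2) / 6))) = 3196 / 185977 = 0.02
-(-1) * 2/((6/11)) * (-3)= -11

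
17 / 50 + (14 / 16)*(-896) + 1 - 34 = -40833 / 50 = -816.66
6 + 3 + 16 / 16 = 10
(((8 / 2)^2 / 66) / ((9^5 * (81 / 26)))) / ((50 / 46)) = 4784 / 3945949425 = 0.00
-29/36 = -0.81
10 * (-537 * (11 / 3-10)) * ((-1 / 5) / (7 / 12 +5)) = -81624 / 67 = -1218.27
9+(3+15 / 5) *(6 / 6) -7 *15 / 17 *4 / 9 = 12.25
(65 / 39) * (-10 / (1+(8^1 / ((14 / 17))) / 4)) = -175 / 36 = -4.86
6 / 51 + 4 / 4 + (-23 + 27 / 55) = -20001 / 935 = -21.39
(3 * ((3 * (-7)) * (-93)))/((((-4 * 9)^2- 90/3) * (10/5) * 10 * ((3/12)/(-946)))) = -923769/1055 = -875.61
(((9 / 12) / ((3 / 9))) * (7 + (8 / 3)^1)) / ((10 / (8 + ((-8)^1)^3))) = -1096.20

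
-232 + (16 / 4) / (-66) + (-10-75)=-10463 / 33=-317.06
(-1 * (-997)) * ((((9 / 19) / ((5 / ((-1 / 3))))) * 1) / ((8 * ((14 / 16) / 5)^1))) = -2991 / 133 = -22.49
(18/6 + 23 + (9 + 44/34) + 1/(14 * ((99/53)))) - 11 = 596881/23562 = 25.33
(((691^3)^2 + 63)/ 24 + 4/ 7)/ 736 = 6162816379974.85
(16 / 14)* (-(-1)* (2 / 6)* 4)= 32 / 21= 1.52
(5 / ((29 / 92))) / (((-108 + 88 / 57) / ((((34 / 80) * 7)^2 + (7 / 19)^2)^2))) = -1858964069349429 / 154494969344000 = -12.03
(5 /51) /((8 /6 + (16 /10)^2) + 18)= 125 /27914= 0.00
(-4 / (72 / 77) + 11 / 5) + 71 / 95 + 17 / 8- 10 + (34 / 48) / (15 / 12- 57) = -2812115 / 305064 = -9.22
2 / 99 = 0.02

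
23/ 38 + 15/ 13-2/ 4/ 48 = 41465/ 23712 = 1.75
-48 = -48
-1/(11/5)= -0.45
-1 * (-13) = 13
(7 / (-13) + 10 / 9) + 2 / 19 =1507 / 2223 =0.68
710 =710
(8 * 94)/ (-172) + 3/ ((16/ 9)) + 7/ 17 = -26583/ 11696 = -2.27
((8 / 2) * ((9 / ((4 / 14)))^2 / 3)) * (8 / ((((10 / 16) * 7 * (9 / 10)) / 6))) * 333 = 5370624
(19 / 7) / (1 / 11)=209 / 7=29.86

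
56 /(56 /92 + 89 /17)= 21896 /2285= 9.58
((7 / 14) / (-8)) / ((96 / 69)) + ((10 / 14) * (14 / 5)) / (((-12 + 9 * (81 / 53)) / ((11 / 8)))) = 1.52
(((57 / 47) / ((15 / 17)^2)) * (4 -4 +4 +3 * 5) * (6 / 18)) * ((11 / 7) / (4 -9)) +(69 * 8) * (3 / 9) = 66955381 / 370125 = 180.90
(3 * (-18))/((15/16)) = -288/5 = -57.60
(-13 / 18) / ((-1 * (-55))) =-13 / 990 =-0.01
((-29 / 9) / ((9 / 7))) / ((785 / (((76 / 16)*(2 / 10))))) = -0.00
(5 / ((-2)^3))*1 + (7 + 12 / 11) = 7.47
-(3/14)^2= -9/196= -0.05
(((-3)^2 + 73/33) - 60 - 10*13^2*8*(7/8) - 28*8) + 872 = -370616/33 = -11230.79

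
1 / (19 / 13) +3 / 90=409 / 570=0.72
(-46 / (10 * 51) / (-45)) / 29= 23 / 332775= 0.00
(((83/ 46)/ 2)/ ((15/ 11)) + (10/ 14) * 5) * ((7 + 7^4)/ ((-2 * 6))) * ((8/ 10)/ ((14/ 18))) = -3516626/ 4025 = -873.70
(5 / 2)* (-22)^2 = 1210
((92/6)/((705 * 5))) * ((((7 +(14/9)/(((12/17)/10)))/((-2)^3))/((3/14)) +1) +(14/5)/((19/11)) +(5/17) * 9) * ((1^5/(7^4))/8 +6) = -1011671165366/3321468068625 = -0.30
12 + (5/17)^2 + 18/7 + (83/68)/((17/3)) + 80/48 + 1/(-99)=13242233/801108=16.53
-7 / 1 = -7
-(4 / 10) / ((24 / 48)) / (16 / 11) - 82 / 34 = -1007 / 340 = -2.96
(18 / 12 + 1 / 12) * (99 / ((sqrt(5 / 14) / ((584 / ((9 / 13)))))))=396682 * sqrt(70) / 15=221258.65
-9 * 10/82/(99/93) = -465/451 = -1.03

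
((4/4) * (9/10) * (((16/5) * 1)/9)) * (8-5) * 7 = 168/25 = 6.72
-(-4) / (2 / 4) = 8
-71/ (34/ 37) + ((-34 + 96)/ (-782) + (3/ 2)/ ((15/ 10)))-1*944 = -797909/ 782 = -1020.34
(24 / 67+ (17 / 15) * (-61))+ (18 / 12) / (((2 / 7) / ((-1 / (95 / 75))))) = -5569619 / 76380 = -72.92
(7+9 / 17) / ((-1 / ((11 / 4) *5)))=-103.53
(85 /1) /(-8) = -85 /8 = -10.62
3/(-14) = -3/14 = -0.21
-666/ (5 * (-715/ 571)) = 380286/ 3575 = 106.37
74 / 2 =37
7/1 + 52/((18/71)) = 1909/9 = 212.11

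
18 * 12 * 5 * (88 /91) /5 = 19008 /91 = 208.88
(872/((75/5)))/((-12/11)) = -2398/45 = -53.29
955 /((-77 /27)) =-25785 /77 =-334.87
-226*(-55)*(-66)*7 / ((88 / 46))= -3001845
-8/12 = -2/3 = -0.67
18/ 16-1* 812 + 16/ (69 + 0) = -447475/ 552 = -810.64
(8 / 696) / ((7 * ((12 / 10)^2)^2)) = 625 / 789264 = 0.00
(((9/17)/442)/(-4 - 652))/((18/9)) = -9/9858368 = -0.00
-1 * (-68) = 68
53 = 53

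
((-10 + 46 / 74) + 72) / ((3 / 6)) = 125.24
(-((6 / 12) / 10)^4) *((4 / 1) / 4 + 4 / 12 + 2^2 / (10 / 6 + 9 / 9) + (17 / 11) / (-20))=-0.00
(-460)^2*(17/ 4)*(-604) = -543177200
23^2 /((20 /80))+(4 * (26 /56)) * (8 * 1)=14916 /7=2130.86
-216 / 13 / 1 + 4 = -12.62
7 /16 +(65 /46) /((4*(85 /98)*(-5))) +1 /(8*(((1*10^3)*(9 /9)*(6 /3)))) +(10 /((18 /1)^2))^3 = 1184037226831 /3324694896000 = 0.36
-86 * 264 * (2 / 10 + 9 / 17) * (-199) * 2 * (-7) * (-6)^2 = -141181463808 / 85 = -1660958397.74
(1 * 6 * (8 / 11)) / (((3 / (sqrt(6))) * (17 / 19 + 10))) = 304 * sqrt(6) / 2277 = 0.33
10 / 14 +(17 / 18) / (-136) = 713 / 1008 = 0.71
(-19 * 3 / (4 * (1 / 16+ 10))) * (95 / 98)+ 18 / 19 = -63768 / 149891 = -0.43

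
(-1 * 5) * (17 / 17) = -5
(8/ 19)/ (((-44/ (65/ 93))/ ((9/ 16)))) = -0.00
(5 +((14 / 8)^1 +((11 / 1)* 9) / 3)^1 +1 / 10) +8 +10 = 1157 / 20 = 57.85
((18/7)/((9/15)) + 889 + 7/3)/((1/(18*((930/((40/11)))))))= 28860876/7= 4122982.29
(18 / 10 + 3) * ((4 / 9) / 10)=16 / 75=0.21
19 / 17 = 1.12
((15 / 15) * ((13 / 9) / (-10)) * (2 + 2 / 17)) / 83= -26 / 7055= -0.00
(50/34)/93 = 25/1581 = 0.02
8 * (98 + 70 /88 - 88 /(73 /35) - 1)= 357198 /803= 444.83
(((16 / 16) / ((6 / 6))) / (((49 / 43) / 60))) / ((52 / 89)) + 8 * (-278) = -1359283 / 637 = -2133.88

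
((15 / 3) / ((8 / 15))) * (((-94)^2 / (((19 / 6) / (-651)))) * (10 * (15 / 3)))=-16178163750 / 19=-851482302.63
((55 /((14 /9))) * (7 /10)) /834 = 33 /1112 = 0.03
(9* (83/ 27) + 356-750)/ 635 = -1099/ 1905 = -0.58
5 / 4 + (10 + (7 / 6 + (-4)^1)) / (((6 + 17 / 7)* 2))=593 / 354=1.68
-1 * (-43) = 43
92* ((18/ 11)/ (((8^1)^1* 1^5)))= 207/ 11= 18.82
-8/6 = -1.33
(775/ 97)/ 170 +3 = 10049/ 3298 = 3.05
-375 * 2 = -750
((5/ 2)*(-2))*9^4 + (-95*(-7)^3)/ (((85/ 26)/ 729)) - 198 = 122962167/ 17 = 7233068.65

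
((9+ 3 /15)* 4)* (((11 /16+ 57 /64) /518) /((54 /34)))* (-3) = -39491 /186480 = -0.21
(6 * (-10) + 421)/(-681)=-361/681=-0.53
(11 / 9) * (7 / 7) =11 / 9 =1.22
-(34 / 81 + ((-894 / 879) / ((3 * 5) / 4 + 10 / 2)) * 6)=230642 / 830655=0.28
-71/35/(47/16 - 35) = 1136/17955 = 0.06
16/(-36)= -4/9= -0.44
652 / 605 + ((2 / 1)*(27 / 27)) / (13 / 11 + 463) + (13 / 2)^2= 267716329 / 6178260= 43.33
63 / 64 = 0.98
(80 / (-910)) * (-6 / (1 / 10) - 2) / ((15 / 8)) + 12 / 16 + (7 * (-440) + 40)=-16578433 / 5460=-3036.34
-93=-93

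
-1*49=-49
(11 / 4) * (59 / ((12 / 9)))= 1947 / 16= 121.69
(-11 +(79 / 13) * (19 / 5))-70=-57.91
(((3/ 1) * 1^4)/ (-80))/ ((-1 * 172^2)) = 0.00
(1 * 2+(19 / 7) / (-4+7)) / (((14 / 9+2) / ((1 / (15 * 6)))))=61 / 6720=0.01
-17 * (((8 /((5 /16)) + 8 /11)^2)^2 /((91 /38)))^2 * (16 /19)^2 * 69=-23213812038173421806304532365312 /693400739672265625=-33478204896558.63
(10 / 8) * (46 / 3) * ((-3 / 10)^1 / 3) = -23 / 12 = -1.92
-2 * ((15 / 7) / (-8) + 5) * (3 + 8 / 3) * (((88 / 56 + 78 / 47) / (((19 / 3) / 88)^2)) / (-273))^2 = -228956657544637440 / 817686870451087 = -280.01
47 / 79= 0.59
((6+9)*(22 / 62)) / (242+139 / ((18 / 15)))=990 / 66557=0.01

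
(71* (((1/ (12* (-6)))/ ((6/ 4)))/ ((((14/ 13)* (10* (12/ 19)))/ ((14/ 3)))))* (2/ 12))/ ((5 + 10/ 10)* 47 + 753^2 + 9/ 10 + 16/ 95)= -333203/ 2514419980704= -0.00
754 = 754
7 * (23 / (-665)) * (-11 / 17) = 0.16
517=517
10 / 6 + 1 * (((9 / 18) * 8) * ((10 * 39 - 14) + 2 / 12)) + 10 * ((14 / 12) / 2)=9073 / 6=1512.17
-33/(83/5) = -165/83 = -1.99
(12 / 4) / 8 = 3 / 8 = 0.38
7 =7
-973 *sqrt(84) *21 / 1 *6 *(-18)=4413528 *sqrt(21)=20225326.14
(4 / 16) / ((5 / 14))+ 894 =894.70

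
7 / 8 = 0.88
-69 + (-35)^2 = 1156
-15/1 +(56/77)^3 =-19453/1331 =-14.62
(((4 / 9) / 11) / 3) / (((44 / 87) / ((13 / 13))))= 29 / 1089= 0.03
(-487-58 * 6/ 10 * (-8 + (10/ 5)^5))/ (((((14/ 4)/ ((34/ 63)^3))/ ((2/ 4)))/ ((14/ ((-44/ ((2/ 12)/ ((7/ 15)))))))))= 5905426/ 1750329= 3.37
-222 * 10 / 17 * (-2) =261.18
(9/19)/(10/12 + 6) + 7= 5507/779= 7.07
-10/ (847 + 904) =-0.01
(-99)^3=-970299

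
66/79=0.84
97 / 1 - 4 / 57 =5525 / 57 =96.93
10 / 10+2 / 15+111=1682 / 15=112.13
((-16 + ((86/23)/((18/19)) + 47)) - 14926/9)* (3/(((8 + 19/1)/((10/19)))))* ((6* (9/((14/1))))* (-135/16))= 9451800/3059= 3089.83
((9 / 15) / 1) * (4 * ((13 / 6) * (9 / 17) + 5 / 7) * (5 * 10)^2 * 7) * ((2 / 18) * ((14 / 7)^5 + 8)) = 17720000 / 51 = 347450.98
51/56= 0.91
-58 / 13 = -4.46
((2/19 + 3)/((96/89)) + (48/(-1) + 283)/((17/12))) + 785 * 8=199963187/31008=6448.76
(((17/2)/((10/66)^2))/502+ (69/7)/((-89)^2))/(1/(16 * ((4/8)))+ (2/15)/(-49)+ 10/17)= 734150658654/706029344665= 1.04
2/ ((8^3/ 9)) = 9/ 256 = 0.04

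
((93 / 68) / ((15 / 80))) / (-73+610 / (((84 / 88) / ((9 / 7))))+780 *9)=6076 / 6471271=0.00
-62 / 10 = -31 / 5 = -6.20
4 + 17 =21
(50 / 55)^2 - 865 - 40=-109405 / 121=-904.17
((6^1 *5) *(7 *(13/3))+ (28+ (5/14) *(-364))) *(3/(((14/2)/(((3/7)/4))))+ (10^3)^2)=39592001818/49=808000037.10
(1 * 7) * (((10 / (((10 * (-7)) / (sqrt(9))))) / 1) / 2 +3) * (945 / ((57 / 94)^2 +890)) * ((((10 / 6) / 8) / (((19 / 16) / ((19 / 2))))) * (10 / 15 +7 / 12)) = 678439125 / 15734578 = 43.12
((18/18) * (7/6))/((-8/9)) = -21/16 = -1.31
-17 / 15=-1.13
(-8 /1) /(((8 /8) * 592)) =-1 /74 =-0.01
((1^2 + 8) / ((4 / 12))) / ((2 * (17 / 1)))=27 / 34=0.79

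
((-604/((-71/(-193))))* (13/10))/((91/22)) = -1282292/2485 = -516.01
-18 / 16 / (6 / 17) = -51 / 16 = -3.19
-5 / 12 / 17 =-5 / 204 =-0.02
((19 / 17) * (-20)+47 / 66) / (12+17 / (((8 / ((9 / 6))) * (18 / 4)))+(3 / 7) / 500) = -1.70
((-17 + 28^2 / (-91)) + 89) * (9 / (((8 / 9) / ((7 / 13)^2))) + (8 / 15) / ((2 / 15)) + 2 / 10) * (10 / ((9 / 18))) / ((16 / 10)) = 24842055 / 4394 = 5653.63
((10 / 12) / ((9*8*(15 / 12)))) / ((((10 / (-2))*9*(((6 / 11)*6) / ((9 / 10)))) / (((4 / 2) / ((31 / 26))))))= -143 / 1506600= -0.00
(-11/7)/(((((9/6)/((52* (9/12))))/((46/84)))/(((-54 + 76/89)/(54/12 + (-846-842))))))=-2393380/3388497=-0.71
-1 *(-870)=870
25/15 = 5/3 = 1.67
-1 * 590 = -590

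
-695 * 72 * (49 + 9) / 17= -2902320 / 17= -170724.71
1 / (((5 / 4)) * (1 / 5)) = 4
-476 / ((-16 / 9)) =1071 / 4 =267.75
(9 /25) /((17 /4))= 36 /425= 0.08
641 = 641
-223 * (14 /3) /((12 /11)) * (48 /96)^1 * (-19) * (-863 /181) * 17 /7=-683771297 /6516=-104937.28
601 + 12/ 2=607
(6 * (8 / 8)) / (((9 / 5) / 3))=10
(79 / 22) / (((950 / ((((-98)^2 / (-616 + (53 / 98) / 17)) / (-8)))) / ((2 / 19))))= 158002607 / 203752605650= 0.00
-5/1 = -5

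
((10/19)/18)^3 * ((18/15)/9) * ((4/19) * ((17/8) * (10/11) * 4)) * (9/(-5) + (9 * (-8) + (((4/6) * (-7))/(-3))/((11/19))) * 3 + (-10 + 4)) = -121029800/103459365801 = -0.00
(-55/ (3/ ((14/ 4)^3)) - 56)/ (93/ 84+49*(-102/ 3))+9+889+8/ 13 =3269317783/ 3636126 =899.12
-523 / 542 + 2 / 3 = -485 / 1626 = -0.30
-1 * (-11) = 11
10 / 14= 5 / 7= 0.71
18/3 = 6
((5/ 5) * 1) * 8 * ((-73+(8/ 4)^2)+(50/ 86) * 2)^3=-198563433704/ 79507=-2497433.35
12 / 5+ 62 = 322 / 5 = 64.40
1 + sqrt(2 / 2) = 2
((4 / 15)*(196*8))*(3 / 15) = 6272 / 75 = 83.63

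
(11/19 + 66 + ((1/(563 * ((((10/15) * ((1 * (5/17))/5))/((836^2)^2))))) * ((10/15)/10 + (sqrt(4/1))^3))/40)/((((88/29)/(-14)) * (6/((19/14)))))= -1048520882228879/225200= -4655954183.96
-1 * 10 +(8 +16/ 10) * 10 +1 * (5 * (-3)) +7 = 78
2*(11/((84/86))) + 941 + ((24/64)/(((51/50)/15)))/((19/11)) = 26228953/27132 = 966.72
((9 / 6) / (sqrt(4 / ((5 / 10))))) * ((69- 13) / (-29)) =-21 * sqrt(2) / 29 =-1.02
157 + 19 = 176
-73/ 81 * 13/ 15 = -949/ 1215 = -0.78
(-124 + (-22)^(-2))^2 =3601800225 / 234256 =15375.49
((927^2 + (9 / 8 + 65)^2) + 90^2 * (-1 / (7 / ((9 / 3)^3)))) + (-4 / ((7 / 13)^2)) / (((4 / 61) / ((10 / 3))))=7825173299 / 9408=831757.37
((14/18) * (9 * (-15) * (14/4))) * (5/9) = -1225/6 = -204.17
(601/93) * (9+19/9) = 71.80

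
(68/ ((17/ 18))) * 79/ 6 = 948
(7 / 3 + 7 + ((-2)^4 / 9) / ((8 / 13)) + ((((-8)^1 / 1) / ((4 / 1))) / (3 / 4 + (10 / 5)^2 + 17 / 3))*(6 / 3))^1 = 13318 / 1125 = 11.84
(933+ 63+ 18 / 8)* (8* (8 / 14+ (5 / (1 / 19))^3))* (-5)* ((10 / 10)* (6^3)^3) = -345009988741669302.86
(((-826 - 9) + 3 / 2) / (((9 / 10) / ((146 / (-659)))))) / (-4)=-608455 / 11862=-51.29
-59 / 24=-2.46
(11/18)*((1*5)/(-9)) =-55/162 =-0.34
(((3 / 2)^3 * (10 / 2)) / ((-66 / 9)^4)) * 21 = 229635 / 1874048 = 0.12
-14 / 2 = -7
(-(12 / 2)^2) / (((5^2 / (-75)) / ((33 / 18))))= 198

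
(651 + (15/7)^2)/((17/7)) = 32124/119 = 269.95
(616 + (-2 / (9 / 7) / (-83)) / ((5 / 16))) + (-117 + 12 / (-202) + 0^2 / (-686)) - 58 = 166360849 / 377235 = 441.00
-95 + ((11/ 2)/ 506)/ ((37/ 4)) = -80844/ 851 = -95.00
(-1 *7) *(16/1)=-112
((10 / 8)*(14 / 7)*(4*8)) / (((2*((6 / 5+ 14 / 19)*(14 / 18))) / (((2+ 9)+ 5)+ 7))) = 4275 / 7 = 610.71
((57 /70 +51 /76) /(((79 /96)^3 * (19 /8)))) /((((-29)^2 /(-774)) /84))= -64934115803136 /748435667195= -86.76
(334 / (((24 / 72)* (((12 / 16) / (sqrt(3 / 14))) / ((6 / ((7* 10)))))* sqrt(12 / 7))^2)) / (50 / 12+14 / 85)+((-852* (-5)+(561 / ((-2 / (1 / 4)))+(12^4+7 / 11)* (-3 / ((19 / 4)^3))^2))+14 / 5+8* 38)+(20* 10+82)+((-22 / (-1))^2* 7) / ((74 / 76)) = 686070224722734876293 / 82902533382625880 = 8275.62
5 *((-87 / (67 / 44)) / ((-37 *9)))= 6380 / 7437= 0.86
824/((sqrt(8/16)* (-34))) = -412* sqrt(2)/17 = -34.27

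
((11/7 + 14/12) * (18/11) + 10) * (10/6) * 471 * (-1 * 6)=-68203.25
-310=-310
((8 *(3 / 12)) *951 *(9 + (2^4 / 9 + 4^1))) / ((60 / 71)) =2993431 / 90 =33260.34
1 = 1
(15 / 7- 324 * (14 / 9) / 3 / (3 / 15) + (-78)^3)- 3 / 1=-3327750 / 7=-475392.86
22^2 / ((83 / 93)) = 45012 / 83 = 542.31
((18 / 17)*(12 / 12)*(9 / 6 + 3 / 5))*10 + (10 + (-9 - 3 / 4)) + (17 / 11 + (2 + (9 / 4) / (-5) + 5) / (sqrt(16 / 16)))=28593 / 935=30.58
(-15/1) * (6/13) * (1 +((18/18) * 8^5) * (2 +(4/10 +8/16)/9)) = -6193242/13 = -476403.23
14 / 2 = 7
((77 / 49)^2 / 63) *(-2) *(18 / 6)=-242 / 1029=-0.24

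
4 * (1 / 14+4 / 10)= 66 / 35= 1.89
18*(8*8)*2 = 2304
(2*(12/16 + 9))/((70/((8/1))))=78/35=2.23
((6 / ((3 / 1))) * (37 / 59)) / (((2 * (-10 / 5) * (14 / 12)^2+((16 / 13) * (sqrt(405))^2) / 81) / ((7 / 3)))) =20202 / 4897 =4.13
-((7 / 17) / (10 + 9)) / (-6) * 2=7 / 969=0.01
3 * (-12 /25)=-36 /25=-1.44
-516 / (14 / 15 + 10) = -1935 / 41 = -47.20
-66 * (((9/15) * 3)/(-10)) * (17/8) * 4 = 5049/50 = 100.98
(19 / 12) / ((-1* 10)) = -19 / 120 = -0.16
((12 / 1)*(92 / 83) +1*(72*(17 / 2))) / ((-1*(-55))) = 11.37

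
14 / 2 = 7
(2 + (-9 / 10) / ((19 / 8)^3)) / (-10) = -33143 / 171475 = -0.19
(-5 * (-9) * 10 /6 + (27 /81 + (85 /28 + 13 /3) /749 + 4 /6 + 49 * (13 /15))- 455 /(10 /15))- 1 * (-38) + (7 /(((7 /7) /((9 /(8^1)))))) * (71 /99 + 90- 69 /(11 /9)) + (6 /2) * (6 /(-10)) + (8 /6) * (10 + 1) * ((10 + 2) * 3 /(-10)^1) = -1075504489 /3460380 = -310.81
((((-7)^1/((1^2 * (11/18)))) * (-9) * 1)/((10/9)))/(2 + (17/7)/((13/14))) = 22113/1100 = 20.10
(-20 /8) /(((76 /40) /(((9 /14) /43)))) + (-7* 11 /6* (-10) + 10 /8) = 8891695 /68628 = 129.56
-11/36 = -0.31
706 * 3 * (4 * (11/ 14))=46596/ 7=6656.57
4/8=1/2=0.50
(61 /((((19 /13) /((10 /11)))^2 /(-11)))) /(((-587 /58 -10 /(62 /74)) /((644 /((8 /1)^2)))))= 37302858775 /314955894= 118.44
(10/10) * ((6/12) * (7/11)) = 7/22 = 0.32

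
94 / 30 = 47 / 15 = 3.13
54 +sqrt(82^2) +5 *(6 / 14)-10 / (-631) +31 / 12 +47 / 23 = 174068681 / 1219092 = 142.79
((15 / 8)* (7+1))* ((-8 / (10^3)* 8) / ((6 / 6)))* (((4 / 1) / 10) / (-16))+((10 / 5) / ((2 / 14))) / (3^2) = 1777 / 1125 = 1.58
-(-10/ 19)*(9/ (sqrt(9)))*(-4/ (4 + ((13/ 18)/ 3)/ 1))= -6480/ 4351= -1.49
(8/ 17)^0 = 1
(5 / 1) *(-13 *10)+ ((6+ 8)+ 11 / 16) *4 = -2365 / 4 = -591.25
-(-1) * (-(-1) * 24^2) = 576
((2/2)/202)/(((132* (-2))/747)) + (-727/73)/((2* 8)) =-412937/648824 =-0.64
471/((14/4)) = 134.57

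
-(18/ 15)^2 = -36/ 25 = -1.44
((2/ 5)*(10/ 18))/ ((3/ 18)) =4/ 3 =1.33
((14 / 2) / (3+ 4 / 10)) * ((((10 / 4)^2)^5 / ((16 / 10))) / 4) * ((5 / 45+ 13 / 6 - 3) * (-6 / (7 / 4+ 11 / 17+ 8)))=3173828125 / 2482176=1278.65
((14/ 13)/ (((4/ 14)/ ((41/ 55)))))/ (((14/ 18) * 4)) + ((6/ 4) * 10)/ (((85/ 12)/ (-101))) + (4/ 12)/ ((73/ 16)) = -2266977811/ 10647780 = -212.91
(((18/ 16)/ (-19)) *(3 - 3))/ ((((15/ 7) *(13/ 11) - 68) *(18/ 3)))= 0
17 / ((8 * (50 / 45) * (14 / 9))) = 1377 / 1120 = 1.23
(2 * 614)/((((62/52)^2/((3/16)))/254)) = 39534846/961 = 41139.28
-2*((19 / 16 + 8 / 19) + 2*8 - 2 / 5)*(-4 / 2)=26157 / 380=68.83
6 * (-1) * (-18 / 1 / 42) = 18 / 7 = 2.57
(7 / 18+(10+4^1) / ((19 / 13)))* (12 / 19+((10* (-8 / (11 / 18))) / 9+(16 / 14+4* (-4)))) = -10249402 / 35739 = -286.78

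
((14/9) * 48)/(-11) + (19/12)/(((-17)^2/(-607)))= -385807/38148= -10.11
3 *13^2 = 507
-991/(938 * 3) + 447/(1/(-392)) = -493081327/2814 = -175224.35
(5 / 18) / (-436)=-5 / 7848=-0.00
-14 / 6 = -2.33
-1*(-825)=825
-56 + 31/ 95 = -5289/ 95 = -55.67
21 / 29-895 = -25934 / 29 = -894.28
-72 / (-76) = 18 / 19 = 0.95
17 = 17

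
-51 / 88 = -0.58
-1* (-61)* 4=244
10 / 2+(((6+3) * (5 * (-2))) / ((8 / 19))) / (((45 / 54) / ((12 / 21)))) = -991 / 7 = -141.57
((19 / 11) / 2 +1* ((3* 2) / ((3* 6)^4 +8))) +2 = 150321 / 52492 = 2.86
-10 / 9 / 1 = -10 / 9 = -1.11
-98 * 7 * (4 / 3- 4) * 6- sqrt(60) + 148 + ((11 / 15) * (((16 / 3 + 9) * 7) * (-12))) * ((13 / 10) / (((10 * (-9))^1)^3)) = 304102393043 / 27337500- 2 * sqrt(15) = 11116.26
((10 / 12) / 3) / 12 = 0.02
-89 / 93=-0.96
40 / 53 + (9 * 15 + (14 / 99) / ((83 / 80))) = 59180675 / 435501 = 135.89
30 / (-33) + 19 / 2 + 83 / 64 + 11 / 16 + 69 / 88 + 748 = 48599 / 64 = 759.36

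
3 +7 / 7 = 4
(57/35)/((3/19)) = 361/35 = 10.31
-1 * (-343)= 343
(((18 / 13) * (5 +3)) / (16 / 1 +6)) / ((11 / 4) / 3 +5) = 864 / 10153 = 0.09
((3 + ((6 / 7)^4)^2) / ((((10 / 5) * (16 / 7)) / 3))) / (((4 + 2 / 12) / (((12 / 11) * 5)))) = 512298513 / 181179460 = 2.83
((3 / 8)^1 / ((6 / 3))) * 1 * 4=0.75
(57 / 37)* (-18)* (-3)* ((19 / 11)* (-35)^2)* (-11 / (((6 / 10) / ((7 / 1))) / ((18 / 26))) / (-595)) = 214921350 / 8177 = 26283.64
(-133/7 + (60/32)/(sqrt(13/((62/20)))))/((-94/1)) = 19/94 - 3*sqrt(4030)/19552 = 0.19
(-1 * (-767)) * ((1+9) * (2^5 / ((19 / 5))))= 1227200 / 19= 64589.47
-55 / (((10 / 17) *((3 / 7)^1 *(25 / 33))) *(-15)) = 14399 / 750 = 19.20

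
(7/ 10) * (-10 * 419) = -2933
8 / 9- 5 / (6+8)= 67 / 126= 0.53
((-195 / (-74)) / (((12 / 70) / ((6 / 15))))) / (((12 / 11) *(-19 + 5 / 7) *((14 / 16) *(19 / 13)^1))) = -65065 / 269952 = -0.24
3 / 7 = 0.43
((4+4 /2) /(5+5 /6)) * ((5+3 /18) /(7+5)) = 31 /70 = 0.44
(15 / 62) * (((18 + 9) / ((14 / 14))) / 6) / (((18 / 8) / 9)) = 135 / 31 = 4.35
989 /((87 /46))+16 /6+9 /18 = 30513 /58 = 526.09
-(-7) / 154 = 1 / 22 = 0.05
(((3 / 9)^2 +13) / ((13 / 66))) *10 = 25960 / 39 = 665.64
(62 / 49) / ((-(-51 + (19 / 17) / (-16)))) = 16864 / 680659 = 0.02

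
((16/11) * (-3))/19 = -48/209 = -0.23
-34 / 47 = -0.72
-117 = -117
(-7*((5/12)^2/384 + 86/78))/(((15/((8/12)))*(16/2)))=-5550307/129392640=-0.04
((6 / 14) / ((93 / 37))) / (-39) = -37 / 8463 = -0.00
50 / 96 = 25 / 48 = 0.52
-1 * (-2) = 2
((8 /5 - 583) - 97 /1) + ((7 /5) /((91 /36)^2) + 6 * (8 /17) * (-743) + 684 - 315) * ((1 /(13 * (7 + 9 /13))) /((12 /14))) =-2006985111 /2873000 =-698.57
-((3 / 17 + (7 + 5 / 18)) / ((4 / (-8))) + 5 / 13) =28888 / 1989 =14.52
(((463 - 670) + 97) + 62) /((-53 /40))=1920 /53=36.23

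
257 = 257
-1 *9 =-9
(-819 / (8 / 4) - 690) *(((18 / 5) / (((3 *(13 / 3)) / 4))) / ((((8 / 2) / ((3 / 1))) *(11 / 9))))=-534357 / 715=-747.35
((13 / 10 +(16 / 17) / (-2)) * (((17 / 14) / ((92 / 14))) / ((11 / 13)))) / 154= 1833 / 1558480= 0.00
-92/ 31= -2.97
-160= -160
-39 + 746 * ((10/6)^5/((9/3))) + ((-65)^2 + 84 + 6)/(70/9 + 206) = 3179.06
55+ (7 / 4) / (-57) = 12533 / 228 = 54.97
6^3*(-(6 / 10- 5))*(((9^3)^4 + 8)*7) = 1878947220354019.20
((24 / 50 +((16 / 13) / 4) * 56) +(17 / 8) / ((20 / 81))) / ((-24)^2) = 273697 / 5990400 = 0.05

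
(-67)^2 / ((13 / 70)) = 314230 / 13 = 24171.54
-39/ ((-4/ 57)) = 2223/ 4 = 555.75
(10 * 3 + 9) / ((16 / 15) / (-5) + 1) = 49.58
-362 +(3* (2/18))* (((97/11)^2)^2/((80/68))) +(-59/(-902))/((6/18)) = 1351.42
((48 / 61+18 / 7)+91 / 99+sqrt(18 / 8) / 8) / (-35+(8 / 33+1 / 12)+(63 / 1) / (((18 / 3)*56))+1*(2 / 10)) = -15099935 / 115952277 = -0.13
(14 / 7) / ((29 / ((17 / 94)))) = 17 / 1363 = 0.01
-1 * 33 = -33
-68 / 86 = -34 / 43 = -0.79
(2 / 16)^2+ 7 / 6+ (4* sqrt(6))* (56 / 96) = 227 / 192+ 7* sqrt(6) / 3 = 6.90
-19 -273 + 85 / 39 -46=-13097 / 39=-335.82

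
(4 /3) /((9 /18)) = 2.67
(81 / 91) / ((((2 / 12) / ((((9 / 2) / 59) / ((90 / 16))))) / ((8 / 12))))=0.05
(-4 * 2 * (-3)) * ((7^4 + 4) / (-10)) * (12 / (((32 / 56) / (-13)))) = 1575756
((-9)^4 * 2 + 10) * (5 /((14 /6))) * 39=1097460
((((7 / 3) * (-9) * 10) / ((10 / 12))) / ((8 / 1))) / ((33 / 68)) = -714 / 11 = -64.91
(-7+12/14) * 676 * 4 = -116272/7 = -16610.29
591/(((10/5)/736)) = 217488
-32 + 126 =94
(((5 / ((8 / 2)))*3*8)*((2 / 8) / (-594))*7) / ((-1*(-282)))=-35 / 111672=-0.00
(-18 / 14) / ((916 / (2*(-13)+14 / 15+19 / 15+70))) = -297 / 4580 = -0.06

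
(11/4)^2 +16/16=137/16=8.56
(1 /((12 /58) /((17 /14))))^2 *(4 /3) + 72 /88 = 2721167 /58212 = 46.75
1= 1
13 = 13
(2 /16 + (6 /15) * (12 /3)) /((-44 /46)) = -1587 /880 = -1.80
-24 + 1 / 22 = -527 / 22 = -23.95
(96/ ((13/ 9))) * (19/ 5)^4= 112597344/ 8125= 13858.13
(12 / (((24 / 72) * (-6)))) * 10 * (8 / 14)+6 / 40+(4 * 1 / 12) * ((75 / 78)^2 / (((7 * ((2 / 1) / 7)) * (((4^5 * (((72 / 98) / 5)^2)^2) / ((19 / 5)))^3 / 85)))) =4747458785499439017067018193802862201 / 722263835455575310923735068835840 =6573.03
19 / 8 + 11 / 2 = 63 / 8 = 7.88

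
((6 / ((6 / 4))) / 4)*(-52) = -52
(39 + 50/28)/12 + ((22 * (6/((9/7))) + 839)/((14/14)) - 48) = 150707/168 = 897.07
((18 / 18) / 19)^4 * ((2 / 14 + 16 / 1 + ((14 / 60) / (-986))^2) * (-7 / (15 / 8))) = -98872333543 / 213802123920750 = -0.00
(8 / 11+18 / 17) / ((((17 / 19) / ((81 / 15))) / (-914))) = -156606588 / 15895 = -9852.57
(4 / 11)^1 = 4 / 11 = 0.36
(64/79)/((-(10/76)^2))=-92416/1975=-46.79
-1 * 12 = -12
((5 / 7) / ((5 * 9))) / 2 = 1 / 126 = 0.01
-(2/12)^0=-1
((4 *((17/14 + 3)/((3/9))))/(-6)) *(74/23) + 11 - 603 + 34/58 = -2887925/4669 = -618.53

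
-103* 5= -515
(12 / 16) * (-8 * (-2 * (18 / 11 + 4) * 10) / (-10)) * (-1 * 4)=2976 / 11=270.55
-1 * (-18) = 18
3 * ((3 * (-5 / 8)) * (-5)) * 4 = 225 / 2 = 112.50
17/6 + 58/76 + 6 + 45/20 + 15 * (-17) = -55439/228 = -243.15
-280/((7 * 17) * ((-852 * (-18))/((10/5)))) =-10/32589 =-0.00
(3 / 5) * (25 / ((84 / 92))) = 16.43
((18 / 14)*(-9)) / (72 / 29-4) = 2349 / 308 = 7.63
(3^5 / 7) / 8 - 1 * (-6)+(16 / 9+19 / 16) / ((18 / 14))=114721 / 9072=12.65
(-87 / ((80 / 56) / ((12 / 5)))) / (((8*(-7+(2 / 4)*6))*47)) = 1827 / 18800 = 0.10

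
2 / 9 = 0.22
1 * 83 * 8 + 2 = 666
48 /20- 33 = -30.60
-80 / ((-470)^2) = -4 / 11045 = -0.00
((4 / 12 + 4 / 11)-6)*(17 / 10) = -595 / 66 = -9.02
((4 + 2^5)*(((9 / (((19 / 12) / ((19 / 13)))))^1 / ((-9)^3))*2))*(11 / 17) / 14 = -176 / 4641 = -0.04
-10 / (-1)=10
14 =14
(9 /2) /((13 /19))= 171 /26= 6.58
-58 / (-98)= 29 / 49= 0.59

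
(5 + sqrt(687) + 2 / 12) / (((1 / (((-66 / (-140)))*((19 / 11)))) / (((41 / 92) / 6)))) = 24149 / 77280 + 779*sqrt(687) / 12880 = 1.90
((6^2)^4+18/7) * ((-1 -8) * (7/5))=-21163194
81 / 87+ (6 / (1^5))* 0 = 27 / 29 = 0.93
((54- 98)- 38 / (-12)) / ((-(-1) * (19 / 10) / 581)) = -711725 / 57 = -12486.40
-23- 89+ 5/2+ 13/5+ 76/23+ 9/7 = -164719/1610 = -102.31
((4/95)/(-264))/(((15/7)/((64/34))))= -112/799425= -0.00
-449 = -449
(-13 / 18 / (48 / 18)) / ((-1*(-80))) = -13 / 3840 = -0.00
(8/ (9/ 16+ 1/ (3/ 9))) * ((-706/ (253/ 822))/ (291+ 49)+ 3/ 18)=-54335552/ 3677355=-14.78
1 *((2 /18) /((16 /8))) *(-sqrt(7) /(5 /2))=-sqrt(7) /45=-0.06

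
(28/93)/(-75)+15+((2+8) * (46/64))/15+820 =93239027/111600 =835.48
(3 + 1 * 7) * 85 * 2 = 1700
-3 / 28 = -0.11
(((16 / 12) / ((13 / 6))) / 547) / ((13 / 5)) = 40 / 92443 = 0.00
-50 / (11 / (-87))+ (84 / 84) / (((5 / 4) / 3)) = 21882 / 55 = 397.85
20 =20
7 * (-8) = -56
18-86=-68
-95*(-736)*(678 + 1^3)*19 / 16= 56377370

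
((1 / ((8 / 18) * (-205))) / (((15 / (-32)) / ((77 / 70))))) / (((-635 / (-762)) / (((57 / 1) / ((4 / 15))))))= 33858 / 5125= 6.61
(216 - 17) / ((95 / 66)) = 13134 / 95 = 138.25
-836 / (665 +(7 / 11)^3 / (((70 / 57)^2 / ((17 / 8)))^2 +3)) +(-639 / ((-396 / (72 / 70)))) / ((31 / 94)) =801469782605099081 / 212267312575320310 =3.78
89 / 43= 2.07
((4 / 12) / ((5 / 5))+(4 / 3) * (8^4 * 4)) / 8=65537 / 24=2730.71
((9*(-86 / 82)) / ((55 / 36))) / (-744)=0.01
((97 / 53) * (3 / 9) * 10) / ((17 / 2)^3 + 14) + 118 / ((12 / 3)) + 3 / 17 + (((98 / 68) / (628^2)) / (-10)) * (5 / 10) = 254434348259737 / 8570800414080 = 29.69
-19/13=-1.46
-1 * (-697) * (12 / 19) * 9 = 75276 / 19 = 3961.89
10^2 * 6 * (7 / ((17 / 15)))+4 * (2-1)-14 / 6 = 189085 / 51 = 3707.55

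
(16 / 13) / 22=8 / 143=0.06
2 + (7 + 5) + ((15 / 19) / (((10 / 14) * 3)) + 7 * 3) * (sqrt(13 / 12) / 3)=203 * sqrt(39) / 171 + 14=21.41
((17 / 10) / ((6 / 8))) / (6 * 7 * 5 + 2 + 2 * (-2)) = 17 / 1560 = 0.01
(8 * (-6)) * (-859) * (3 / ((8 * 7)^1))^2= 23193 / 196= 118.33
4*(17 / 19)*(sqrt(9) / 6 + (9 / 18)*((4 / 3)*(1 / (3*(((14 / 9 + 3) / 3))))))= 2.31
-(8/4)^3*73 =-584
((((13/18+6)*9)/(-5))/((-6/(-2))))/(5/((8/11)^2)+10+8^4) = -3872/3950835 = -0.00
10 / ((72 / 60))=25 / 3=8.33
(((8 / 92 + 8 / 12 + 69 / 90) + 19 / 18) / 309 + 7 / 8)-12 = -28442207 / 2558520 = -11.12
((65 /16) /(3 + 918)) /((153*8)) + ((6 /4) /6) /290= 2264033 /2615345280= 0.00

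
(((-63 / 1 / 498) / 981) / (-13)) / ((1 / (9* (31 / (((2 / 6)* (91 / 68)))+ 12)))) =11124 / 1528943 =0.01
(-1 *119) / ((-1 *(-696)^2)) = 0.00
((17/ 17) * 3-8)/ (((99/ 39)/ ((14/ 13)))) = -70/ 33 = -2.12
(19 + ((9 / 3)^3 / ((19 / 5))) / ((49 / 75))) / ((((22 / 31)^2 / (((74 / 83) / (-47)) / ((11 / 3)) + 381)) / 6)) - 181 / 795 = 135600.53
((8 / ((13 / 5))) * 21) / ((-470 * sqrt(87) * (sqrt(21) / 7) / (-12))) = 336 * sqrt(203) / 17719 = 0.27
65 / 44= 1.48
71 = 71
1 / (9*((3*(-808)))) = -0.00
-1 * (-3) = 3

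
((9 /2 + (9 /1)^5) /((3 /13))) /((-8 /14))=-3582579 /8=-447822.38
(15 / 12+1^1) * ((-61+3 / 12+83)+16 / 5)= 4581 / 80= 57.26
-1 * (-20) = 20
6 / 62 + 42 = 1305 / 31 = 42.10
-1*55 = -55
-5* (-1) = 5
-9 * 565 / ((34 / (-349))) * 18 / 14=15971985 / 238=67109.18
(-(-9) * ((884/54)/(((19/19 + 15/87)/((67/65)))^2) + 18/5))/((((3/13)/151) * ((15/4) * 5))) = 1464491318/286875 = 5104.98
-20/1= -20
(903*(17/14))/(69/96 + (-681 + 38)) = -1.71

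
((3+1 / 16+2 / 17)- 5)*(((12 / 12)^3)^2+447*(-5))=552915 / 136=4065.55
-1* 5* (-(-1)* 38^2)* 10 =-72200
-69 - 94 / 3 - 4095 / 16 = -17101 / 48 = -356.27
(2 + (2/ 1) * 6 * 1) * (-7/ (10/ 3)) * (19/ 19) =-147/ 5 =-29.40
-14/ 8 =-7/ 4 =-1.75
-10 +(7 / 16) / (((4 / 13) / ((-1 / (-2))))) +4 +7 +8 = 1243 / 128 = 9.71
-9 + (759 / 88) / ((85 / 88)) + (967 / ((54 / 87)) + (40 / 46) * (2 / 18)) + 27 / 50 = 137109959 / 87975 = 1558.51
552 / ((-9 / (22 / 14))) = -2024 / 21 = -96.38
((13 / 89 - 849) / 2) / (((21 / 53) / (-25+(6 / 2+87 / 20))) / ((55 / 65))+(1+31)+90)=-3886925713 / 1117039801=-3.48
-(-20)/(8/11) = 55/2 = 27.50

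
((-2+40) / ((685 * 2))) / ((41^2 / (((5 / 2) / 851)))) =19 / 391965494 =0.00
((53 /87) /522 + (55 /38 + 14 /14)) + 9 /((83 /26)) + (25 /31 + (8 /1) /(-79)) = 523808611424 /87696091611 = 5.97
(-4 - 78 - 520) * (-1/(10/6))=1806/5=361.20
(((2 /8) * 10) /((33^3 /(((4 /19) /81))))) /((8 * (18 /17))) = 85 /3982107096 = 0.00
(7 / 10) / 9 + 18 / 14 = 859 / 630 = 1.36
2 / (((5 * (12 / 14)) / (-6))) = -14 / 5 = -2.80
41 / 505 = 0.08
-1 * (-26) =26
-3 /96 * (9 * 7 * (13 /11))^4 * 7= -3149442233847 /468512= -6722223.20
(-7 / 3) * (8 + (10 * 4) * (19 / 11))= -5936 / 33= -179.88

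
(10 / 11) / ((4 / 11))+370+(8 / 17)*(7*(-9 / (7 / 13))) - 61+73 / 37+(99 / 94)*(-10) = 14656285 / 59126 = 247.88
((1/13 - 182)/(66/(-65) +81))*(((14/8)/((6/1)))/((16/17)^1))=-1407175/1996416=-0.70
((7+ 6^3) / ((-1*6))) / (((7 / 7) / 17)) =-3791 / 6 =-631.83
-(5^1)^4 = -625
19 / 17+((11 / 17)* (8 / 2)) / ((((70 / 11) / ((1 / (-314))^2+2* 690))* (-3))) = -16365210691 / 87996930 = -185.97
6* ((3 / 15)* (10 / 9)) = 4 / 3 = 1.33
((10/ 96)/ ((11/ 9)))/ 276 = 5/ 16192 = 0.00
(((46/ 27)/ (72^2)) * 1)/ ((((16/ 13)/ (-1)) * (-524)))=299/ 586745856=0.00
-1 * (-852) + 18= 870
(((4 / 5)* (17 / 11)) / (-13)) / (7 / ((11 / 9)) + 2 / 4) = -136 / 8905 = -0.02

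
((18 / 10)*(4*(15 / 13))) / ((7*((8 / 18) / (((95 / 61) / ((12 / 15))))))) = 115425 / 22204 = 5.20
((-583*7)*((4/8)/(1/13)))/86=-53053/172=-308.45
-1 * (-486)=486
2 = 2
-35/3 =-11.67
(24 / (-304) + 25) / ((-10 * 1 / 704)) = -166672 / 95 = -1754.44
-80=-80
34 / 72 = 17 / 36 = 0.47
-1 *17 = -17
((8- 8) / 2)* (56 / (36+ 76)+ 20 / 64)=0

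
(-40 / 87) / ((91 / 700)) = -4000 / 1131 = -3.54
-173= -173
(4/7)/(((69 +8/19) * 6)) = 38/27699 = 0.00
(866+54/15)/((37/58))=252184/185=1363.16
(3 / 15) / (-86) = -1 / 430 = -0.00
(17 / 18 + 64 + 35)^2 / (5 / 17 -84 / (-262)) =7207465027 / 443556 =16249.28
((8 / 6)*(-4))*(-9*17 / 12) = 68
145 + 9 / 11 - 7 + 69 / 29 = 45042 / 319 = 141.20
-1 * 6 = -6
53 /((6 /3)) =53 /2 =26.50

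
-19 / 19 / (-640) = 1 / 640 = 0.00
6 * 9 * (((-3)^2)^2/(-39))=-1458/13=-112.15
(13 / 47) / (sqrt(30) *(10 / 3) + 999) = 2997 / 10820857-10 *sqrt(30) / 10820857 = 0.00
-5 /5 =-1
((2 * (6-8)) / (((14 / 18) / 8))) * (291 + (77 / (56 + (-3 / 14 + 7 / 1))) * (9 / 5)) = -123710112 / 10255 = -12063.39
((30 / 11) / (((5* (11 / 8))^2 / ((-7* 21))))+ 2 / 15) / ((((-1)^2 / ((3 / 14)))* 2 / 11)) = -83341 / 8470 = -9.84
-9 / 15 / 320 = -3 / 1600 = -0.00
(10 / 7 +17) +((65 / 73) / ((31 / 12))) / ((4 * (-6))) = 583399 / 31682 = 18.41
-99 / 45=-11 / 5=-2.20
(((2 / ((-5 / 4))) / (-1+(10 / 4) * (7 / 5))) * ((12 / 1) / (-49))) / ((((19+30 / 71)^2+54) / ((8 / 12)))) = 645248 / 2662972375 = 0.00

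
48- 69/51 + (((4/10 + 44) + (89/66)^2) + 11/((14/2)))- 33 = 159233383/2591820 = 61.44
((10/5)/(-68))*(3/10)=-3/340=-0.01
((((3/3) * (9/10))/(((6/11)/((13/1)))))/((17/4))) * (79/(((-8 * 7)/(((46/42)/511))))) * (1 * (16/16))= -259831/17026520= -0.02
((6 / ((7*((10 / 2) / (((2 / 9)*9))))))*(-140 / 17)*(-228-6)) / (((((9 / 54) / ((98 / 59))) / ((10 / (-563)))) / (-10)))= 660441600 / 564689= 1169.57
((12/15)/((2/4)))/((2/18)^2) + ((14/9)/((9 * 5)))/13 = 682358/5265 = 129.60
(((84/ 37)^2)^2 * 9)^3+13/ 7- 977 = 629717861478768255740311862/ 46080664040880246967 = 13665555.27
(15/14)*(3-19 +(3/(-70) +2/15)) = -3341/196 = -17.05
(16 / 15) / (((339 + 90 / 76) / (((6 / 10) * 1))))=608 / 323175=0.00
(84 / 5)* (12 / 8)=126 / 5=25.20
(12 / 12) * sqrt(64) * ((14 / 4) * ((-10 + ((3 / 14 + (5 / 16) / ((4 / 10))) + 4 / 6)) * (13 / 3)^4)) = -160027283 / 1944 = -82318.56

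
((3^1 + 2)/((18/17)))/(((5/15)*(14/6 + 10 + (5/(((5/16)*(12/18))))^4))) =17/398146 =0.00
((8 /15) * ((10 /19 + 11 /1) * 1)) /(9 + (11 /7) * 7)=146 /475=0.31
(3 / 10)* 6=9 / 5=1.80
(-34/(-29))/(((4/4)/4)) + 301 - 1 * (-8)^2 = 241.69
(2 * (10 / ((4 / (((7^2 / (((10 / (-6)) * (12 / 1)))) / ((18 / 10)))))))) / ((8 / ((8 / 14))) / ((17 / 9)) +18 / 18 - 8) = -595 / 36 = -16.53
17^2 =289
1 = 1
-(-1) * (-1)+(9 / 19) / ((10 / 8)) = -59 / 95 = -0.62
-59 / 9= -6.56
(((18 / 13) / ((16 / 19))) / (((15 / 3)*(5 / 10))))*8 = 342 / 65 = 5.26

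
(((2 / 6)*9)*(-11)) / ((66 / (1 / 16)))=-0.03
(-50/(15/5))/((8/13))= -325/12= -27.08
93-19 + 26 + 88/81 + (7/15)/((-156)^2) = 110701781/1095120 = 101.09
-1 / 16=-0.06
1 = 1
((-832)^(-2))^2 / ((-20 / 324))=-81 / 2395870330880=-0.00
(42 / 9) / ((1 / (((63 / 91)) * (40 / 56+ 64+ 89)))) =6456 / 13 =496.62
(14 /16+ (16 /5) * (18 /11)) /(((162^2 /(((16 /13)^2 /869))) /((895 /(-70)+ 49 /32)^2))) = 17089780849 /332387940044160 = 0.00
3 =3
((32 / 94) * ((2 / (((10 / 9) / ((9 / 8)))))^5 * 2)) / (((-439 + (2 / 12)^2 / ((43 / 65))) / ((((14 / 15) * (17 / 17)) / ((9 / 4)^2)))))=-38871189063 / 3992103625000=-0.01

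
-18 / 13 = -1.38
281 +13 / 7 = 1980 / 7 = 282.86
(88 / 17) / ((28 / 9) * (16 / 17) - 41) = -792 / 5825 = -0.14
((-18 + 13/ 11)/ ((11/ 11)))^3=-6331625/ 1331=-4757.04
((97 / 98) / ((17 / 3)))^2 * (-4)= -0.12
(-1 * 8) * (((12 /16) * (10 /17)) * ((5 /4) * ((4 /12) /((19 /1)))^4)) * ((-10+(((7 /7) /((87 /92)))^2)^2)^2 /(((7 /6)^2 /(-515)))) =0.01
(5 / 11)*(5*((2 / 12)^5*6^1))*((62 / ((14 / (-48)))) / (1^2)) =-775 / 2079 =-0.37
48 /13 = 3.69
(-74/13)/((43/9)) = -666/559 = -1.19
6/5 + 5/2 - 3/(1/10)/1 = -263/10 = -26.30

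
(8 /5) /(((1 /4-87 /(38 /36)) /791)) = -480928 /31225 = -15.40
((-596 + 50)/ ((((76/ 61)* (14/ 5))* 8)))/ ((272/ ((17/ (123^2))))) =-0.00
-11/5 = -2.20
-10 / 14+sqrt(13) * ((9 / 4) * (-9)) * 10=-730.84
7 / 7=1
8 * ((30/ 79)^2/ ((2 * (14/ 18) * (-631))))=-32400/ 27566497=-0.00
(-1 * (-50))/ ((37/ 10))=500/ 37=13.51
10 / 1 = 10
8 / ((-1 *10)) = -0.80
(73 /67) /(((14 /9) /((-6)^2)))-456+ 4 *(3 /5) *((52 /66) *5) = -2173642 /5159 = -421.33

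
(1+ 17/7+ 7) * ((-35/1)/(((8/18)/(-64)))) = 52560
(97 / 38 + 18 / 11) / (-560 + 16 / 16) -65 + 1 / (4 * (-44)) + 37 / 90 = -494019739 / 7647120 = -64.60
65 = 65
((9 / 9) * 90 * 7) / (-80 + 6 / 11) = -3465 / 437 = -7.93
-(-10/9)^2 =-100/81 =-1.23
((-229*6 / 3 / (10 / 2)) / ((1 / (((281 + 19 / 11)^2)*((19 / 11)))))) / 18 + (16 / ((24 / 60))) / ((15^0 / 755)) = -8054895620 / 11979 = -672418.03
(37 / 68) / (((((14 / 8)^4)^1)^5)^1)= 10170482556928 / 1356468527059404017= 0.00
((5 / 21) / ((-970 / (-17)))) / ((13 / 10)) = 0.00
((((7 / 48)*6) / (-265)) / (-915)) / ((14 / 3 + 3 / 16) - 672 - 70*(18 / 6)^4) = -14 / 24585590975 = -0.00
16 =16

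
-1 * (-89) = 89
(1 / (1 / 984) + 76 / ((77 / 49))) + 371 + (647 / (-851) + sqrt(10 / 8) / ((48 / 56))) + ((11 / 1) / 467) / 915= 1403.91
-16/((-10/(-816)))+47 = -6293/5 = -1258.60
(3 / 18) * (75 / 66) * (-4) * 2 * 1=-50 / 33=-1.52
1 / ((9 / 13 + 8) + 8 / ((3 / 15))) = 13 / 633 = 0.02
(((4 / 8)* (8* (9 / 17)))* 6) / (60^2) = 3 / 850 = 0.00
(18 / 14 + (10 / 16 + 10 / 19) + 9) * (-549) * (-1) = 6680781 / 1064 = 6278.93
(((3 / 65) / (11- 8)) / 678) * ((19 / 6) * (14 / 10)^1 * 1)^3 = 2352637 / 1189890000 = 0.00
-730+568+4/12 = -485/3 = -161.67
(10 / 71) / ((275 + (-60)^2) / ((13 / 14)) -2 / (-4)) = 260 / 7704423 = 0.00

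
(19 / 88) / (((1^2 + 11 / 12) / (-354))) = -10089 / 253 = -39.88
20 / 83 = 0.24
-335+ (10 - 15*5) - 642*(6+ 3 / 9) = -4466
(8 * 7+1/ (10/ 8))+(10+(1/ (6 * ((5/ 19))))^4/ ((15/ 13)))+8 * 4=1202114173/ 12150000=98.94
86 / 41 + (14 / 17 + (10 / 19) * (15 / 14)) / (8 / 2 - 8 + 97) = 18212095 / 8621193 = 2.11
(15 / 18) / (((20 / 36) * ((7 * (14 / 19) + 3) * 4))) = 57 / 1240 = 0.05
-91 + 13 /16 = -1443 /16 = -90.19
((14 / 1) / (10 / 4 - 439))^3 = -21952 / 665338617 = -0.00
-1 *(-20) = 20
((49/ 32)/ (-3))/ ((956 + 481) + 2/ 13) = -91/ 256224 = -0.00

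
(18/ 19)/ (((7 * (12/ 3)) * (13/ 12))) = 54/ 1729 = 0.03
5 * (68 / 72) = 85 / 18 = 4.72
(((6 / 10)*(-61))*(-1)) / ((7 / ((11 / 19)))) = 2013 / 665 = 3.03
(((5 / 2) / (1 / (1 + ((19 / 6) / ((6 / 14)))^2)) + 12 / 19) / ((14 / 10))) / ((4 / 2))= 1227865 / 24624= 49.86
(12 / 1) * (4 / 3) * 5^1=80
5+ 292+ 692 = 989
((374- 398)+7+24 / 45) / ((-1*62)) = 247 / 930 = 0.27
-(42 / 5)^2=-1764 / 25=-70.56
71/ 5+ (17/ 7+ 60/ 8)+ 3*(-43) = -7341/ 70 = -104.87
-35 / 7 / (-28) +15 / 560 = 23 / 112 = 0.21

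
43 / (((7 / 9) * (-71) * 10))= -387 / 4970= -0.08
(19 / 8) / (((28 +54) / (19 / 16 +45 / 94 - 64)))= -890625 / 493312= -1.81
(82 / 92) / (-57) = -41 / 2622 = -0.02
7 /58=0.12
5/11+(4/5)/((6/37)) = 889/165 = 5.39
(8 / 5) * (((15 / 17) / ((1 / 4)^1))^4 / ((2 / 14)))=1737.91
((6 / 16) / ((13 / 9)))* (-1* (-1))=27 / 104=0.26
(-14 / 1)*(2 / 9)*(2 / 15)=-56 / 135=-0.41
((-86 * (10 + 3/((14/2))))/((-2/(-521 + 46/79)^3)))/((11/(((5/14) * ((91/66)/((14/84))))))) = -14178888165185034395/835208066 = -16976474177.38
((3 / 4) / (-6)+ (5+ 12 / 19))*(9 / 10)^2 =67797 / 15200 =4.46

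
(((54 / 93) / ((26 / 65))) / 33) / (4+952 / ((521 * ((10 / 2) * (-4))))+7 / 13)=0.01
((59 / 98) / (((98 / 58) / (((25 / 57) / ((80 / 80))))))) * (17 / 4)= 727175 / 1094856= 0.66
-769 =-769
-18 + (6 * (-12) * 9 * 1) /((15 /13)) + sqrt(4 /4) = -2893 /5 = -578.60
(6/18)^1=1/3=0.33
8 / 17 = 0.47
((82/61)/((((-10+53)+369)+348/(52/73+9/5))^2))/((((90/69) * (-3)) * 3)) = -792958327/2098667276487360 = -0.00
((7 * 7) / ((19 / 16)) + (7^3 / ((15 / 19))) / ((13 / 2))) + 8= 430166 / 3705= 116.10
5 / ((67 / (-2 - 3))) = -25 / 67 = -0.37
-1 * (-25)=25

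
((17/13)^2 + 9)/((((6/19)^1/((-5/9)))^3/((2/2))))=-775924375/13305708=-58.32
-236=-236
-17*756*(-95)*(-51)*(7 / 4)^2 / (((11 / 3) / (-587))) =1343259568665 / 44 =30528626560.57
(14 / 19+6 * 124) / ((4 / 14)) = 49525 / 19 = 2606.58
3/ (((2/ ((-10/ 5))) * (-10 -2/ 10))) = 5/ 17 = 0.29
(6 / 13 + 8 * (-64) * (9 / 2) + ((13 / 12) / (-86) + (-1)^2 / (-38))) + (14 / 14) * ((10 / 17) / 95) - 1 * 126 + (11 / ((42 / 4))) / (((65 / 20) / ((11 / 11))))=-73687804249 / 30333576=-2429.25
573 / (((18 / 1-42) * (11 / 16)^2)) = -6112 / 121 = -50.51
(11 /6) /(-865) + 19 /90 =1627 /7785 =0.21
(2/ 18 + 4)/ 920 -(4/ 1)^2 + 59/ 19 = -12.89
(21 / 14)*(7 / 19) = 21 / 38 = 0.55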